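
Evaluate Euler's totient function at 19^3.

φ(6859) = 6859 · (1 − 1/19)
       = 6859 · 18/19 = 6498.

6498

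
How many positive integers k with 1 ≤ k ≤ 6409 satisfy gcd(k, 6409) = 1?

5376

Factor 6409: 6409 = 13 × 17 × 29.
φ(6409) = 6409 · (1 − 1/13) · (1 − 1/17) · (1 − 1/29)
       = 6409 · 5376/6409 = 5376.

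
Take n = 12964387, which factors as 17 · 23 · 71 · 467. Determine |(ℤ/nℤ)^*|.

11482240

φ(12964387) = 12964387 · (1 − 1/17) · (1 − 1/23) · (1 − 1/71) · (1 − 1/467)
       = 12964387 · 11482240/12964387 = 11482240.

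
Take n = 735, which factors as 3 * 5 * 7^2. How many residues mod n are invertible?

336

φ(735) = 735 · (1 − 1/3) · (1 − 1/5) · (1 − 1/7)
       = 735 · 48/105 = 336.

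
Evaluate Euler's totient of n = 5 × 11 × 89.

3520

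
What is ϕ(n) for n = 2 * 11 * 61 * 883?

φ(2) = 2 − 1 = 1.
φ(11) = 11 − 1 = 10.
φ(61) = 61 − 1 = 60.
φ(883) = 883 − 1 = 882.
Since φ is multiplicative, φ(1184986) = 1 · 10 · 60 · 882 = 529200.

529200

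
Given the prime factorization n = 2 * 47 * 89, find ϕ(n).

φ(2) = 2 − 1 = 1.
φ(47) = 47 − 1 = 46.
φ(89) = 89 − 1 = 88.
φ(8366) = 1 × 46 × 88 = 4048.

4048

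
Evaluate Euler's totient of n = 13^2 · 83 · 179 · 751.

φ(1885635583) = 1885635583 · (1 − 1/13) · (1 − 1/83) · (1 − 1/179) · (1 − 1/751)
       = 1885635583 · 131364000/145048891 = 1707732000.

1707732000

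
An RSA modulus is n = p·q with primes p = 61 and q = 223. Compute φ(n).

φ(pq) = (p−1)(q−1) = 60 · 222 = 13320.

13320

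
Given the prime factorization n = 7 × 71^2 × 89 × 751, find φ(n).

1968120000

φ(7) = 7 − 1 = 6.
φ(71^2) = 71^1·(71−1) = 71·70 = 4970.
φ(89) = 89 − 1 = 88.
φ(751) = 751 − 1 = 750.
Since φ is multiplicative, φ(2358547793) = 6 · 4970 · 88 · 750 = 1968120000.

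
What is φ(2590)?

864

2590 = 2 · 5 · 7 · 37.
φ(2590) = 2590 · (1 − 1/2) · (1 − 1/5) · (1 − 1/7) · (1 − 1/37)
       = 2590 · 864/2590 = 864.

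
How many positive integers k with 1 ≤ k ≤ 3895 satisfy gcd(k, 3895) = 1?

2880

First factor: 3895 = 5 · 19 · 41.
φ(3895) = 3895 · (1 − 1/5) · (1 − 1/19) · (1 − 1/41)
       = 3895 · 2880/3895 = 2880.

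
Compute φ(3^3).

18

φ(27) = 27 · (1 − 1/3)
       = 27 · 2/3 = 18.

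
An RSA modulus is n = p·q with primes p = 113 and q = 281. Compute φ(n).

φ(113) = 113 − 1 = 112.
φ(281) = 281 − 1 = 280.
Multiply: 112 · 280 = 31360.

31360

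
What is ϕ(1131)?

672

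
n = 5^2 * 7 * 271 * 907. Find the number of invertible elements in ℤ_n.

φ(43014475) = 43014475 · (1 − 1/5) · (1 − 1/7) · (1 − 1/271) · (1 − 1/907)
       = 43014475 · 5870880/8602895 = 29354400.

29354400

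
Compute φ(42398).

18816

Factor 42398: 42398 = 2 * 17 * 29 * 43.
φ(2) = 2 − 1 = 1.
φ(17) = 17 − 1 = 16.
φ(29) = 29 − 1 = 28.
φ(43) = 43 − 1 = 42.
Multiply: 1 · 16 · 28 · 42 = 18816.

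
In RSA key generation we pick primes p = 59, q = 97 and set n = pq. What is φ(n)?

φ(59) = 59 − 1 = 58.
φ(97) = 97 − 1 = 96.
φ(5723) = 58 × 96 = 5568.

5568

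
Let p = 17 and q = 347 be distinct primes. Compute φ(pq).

5536

φ(n) = (p − 1)(q − 1) = (17−1)(347−1) = 16·346 = 5536.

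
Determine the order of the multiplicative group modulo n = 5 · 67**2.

φ(22445) = 22445 · (1 − 1/5) · (1 − 1/67)
       = 22445 · 264/335 = 17688.

17688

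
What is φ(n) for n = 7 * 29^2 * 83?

399504

φ(7) = 7 − 1 = 6.
φ(29^2) = 29^2 − 29^1 = 841 − 29 = 812.
φ(83) = 83 − 1 = 82.
Since φ is multiplicative, φ(488621) = 6 · 812 · 82 = 399504.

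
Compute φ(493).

493 = 17 * 29.
φ(493) = 493 · (1 − 1/17) · (1 − 1/29)
       = 493 · 448/493 = 448.

448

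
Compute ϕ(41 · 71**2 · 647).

φ(41) = 41 − 1 = 40.
φ(71^2) = 71^1·(71−1) = 71·70 = 4970.
φ(647) = 647 − 1 = 646.
Multiply: 40 · 4970 · 646 = 128424800.

128424800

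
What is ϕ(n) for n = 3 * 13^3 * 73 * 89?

25698816

φ(42821727) = 42821727 · (1 − 1/3) · (1 − 1/13) · (1 − 1/73) · (1 − 1/89)
       = 42821727 · 152064/253383 = 25698816.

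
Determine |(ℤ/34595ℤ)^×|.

Prime factorization: 34595 = 5 × 11 × 17 × 37.
φ(5) = 5 − 1 = 4.
φ(11) = 11 − 1 = 10.
φ(17) = 17 − 1 = 16.
φ(37) = 37 − 1 = 36.
Since φ is multiplicative, φ(34595) = 4 · 10 · 16 · 36 = 23040.

23040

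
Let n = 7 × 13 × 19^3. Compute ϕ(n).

467856

φ(624169) = 624169 · (1 − 1/7) · (1 − 1/13) · (1 − 1/19)
       = 624169 · 1296/1729 = 467856.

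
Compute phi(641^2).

φ(410881) = 410881 · (1 − 1/641)
       = 410881 · 640/641 = 410240.

410240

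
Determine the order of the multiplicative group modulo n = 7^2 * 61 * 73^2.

13245120

φ(7^2) = 7^1·(7−1) = 7·6 = 42.
φ(61) = 61 − 1 = 60.
φ(73^2) = 73^1·(73−1) = 73·72 = 5256.
φ(15928381) = 42 × 60 × 5256 = 13245120.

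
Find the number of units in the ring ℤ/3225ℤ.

1680

3225 = 3 · 5^2 · 43.
φ(3225) = 3225 · (1 − 1/3) · (1 − 1/5) · (1 − 1/43)
       = 3225 · 336/645 = 1680.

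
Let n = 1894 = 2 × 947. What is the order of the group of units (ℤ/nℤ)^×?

φ(1894) = 1894 · (1 − 1/2) · (1 − 1/947)
       = 1894 · 946/1894 = 946.

946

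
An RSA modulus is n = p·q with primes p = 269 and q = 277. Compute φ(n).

73968

φ(269) = 269 − 1 = 268.
φ(277) = 277 − 1 = 276.
Since φ is multiplicative, φ(74513) = 268 · 276 = 73968.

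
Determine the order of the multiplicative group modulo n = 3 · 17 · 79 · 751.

φ(3) = 3 − 1 = 2.
φ(17) = 17 − 1 = 16.
φ(79) = 79 − 1 = 78.
φ(751) = 751 − 1 = 750.
Since φ is multiplicative, φ(3025779) = 2 · 16 · 78 · 750 = 1872000.

1872000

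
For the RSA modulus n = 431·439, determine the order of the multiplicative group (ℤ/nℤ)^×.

188340

φ(pq) = (p−1)(q−1) = 430 · 438 = 188340.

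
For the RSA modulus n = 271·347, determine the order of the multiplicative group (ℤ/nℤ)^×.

93420

φ(271) = 271 − 1 = 270.
φ(347) = 347 − 1 = 346.
φ(94037) = 270 × 346 = 93420.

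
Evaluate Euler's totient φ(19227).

10752

Prime factorization: 19227 = 3 · 13 · 17 · 29.
φ(3) = 3 − 1 = 2.
φ(13) = 13 − 1 = 12.
φ(17) = 17 − 1 = 16.
φ(29) = 29 − 1 = 28.
Multiply: 2 · 12 · 16 · 28 = 10752.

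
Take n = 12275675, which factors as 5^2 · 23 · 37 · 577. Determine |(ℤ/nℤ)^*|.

9123840

φ(12275675) = 12275675 · (1 − 1/5) · (1 − 1/23) · (1 − 1/37) · (1 − 1/577)
       = 12275675 · 1824768/2455135 = 9123840.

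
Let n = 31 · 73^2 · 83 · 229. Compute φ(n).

2947985280

φ(3139937393) = 3139937393 · (1 − 1/31) · (1 − 1/73) · (1 − 1/83) · (1 − 1/229)
       = 3139937393 · 40383360/43012841 = 2947985280.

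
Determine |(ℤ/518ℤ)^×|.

216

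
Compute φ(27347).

Prime factorization: 27347 = 23 * 29 * 41.
φ(27347) = 27347 · (1 − 1/23) · (1 − 1/29) · (1 − 1/41)
       = 27347 · 24640/27347 = 24640.

24640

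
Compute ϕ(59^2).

3422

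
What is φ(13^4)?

26364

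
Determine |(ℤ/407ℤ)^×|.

Prime factorization: 407 = 11 · 37.
φ(11) = 11 − 1 = 10.
φ(37) = 37 − 1 = 36.
Multiply: 10 · 36 = 360.

360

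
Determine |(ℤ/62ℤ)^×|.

30

Factor 62: 62 = 2 · 31.
φ(62) = 62 · (1 − 1/2) · (1 − 1/31)
       = 62 · 30/62 = 30.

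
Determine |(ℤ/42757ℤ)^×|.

34320

Prime factorization: 42757 = 11 · 13**2 · 23.
φ(11) = 11 − 1 = 10.
φ(13^2) = 13^2 − 13^1 = 169 − 13 = 156.
φ(23) = 23 − 1 = 22.
Multiply: 10 · 156 · 22 = 34320.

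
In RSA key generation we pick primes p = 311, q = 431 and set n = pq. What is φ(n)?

133300

For distinct primes, φ(pq) = (p−1)(q−1) = 310 × 430 = 133300.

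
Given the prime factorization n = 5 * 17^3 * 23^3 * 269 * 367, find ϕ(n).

21114074471424

φ(5) = 5 − 1 = 4.
φ(17^3) = 17^3 − 17^2 = 4913 − 289 = 4624.
φ(23^3) = 23^3 − 23^2 = 12167 − 529 = 11638.
φ(269) = 269 − 1 = 268.
φ(367) = 367 − 1 = 366.
Since φ is multiplicative, φ(29506562732665) = 4 · 4624 · 11638 · 268 · 366 = 21114074471424.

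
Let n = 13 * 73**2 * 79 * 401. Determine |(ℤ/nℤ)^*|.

φ(2194626083) = 2194626083 · (1 − 1/13) · (1 − 1/73) · (1 − 1/79) · (1 − 1/401)
       = 2194626083 · 26956800/30063371 = 1967846400.

1967846400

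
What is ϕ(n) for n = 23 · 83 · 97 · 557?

96290304

φ(23) = 23 − 1 = 22.
φ(83) = 83 − 1 = 82.
φ(97) = 97 − 1 = 96.
φ(557) = 557 − 1 = 556.
Multiply: 22 · 82 · 96 · 556 = 96290304.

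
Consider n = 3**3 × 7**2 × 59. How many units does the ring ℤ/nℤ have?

φ(78057) = 78057 · (1 − 1/3) · (1 − 1/7) · (1 − 1/59)
       = 78057 · 696/1239 = 43848.

43848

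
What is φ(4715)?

First factor: 4715 = 5 × 23 × 41.
φ(5) = 5 − 1 = 4.
φ(23) = 23 − 1 = 22.
φ(41) = 41 − 1 = 40.
φ(4715) = 4 × 22 × 40 = 3520.

3520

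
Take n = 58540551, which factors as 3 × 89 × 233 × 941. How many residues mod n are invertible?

φ(3) = 3 − 1 = 2.
φ(89) = 89 − 1 = 88.
φ(233) = 233 − 1 = 232.
φ(941) = 941 − 1 = 940.
φ(58540551) = 2 × 88 × 232 × 940 = 38382080.

38382080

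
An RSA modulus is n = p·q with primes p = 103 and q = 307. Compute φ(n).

31212

For distinct primes, φ(pq) = (p−1)(q−1) = 102 × 306 = 31212.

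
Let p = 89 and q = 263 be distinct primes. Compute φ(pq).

φ(23407) = 23407 · (1 − 1/89) · (1 − 1/263)
       = 23407 · 23056/23407 = 23056.

23056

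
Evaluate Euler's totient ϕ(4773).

3024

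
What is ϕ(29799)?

First factor: 29799 = 3**2 · 7 · 11 · 43.
φ(29799) = 29799 · (1 − 1/3) · (1 − 1/7) · (1 − 1/11) · (1 − 1/43)
       = 29799 · 5040/9933 = 15120.

15120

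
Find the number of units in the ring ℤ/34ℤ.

Prime factorization: 34 = 2 * 17.
φ(2) = 2 − 1 = 1.
φ(17) = 17 − 1 = 16.
φ(34) = 1 × 16 = 16.

16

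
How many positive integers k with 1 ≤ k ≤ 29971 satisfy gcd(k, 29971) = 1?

26880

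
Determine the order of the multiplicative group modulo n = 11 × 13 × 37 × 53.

224640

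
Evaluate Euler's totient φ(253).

220

Factor 253: 253 = 11 × 23.
φ(11) = 11 − 1 = 10.
φ(23) = 23 − 1 = 22.
φ(253) = 10 × 22 = 220.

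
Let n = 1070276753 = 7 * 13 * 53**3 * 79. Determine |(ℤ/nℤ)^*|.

φ(7) = 7 − 1 = 6.
φ(13) = 13 − 1 = 12.
φ(53^3) = 53^3 − 53^2 = 148877 − 2809 = 146068.
φ(79) = 79 − 1 = 78.
φ(1070276753) = 6 × 12 × 146068 × 78 = 820317888.

820317888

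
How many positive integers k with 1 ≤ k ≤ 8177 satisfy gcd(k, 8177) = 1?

6912

Prime factorization: 8177 = 13 · 17 · 37.
φ(13) = 13 − 1 = 12.
φ(17) = 17 − 1 = 16.
φ(37) = 37 − 1 = 36.
φ(8177) = 12 × 16 × 36 = 6912.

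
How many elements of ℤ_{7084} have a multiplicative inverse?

2640

First factor: 7084 = 2^2 × 7 × 11 × 23.
φ(7084) = 7084 · (1 − 1/2) · (1 − 1/7) · (1 − 1/11) · (1 − 1/23)
       = 7084 · 1320/3542 = 2640.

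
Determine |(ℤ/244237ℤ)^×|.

190080

Prime factorization: 244237 = 7 · 23 · 37 · 41.
φ(244237) = 244237 · (1 − 1/7) · (1 − 1/23) · (1 − 1/37) · (1 − 1/41)
       = 244237 · 190080/244237 = 190080.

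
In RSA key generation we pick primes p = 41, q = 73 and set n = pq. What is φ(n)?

2880

φ(n) = (p − 1)(q − 1) = (41−1)(73−1) = 40·72 = 2880.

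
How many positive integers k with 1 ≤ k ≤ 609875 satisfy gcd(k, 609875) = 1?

384000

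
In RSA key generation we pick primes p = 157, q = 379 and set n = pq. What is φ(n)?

58968

For distinct primes, φ(pq) = (p−1)(q−1) = 156 × 378 = 58968.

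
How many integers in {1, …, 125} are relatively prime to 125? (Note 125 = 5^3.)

φ(5^3) = 5^3 − 5^2 = 125 − 25 = 100.

100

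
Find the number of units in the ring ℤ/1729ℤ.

Prime factorization: 1729 = 7 * 13 * 19.
φ(1729) = 1729 · (1 − 1/7) · (1 − 1/13) · (1 − 1/19)
       = 1729 · 1296/1729 = 1296.

1296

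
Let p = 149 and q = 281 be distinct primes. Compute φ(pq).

41440

For distinct primes, φ(pq) = (p−1)(q−1) = 148 × 280 = 41440.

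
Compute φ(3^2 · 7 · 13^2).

5616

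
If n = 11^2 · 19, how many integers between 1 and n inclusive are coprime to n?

φ(2299) = 2299 · (1 − 1/11) · (1 − 1/19)
       = 2299 · 180/209 = 1980.

1980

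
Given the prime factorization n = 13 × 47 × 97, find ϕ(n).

52992

φ(59267) = 59267 · (1 − 1/13) · (1 − 1/47) · (1 − 1/97)
       = 59267 · 52992/59267 = 52992.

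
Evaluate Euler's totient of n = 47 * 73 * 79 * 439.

113151168

φ(118990511) = 118990511 · (1 − 1/47) · (1 − 1/73) · (1 − 1/79) · (1 − 1/439)
       = 118990511 · 113151168/118990511 = 113151168.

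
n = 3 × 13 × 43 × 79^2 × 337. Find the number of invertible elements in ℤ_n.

2086995456

φ(3527094909) = 3527094909 · (1 − 1/3) · (1 − 1/13) · (1 − 1/43) · (1 − 1/79) · (1 − 1/337)
       = 3527094909 · 26417664/44646771 = 2086995456.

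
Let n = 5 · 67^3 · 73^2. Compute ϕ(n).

φ(8013830135) = 8013830135 · (1 − 1/5) · (1 − 1/67) · (1 − 1/73)
       = 8013830135 · 19008/24455 = 6228864576.

6228864576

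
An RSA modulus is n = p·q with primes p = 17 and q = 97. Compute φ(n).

1536

φ(n) = (p − 1)(q − 1) = (17−1)(97−1) = 16·96 = 1536.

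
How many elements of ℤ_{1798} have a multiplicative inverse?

840

First factor: 1798 = 2 · 29 · 31.
φ(2) = 2 − 1 = 1.
φ(29) = 29 − 1 = 28.
φ(31) = 31 − 1 = 30.
Multiply: 1 · 28 · 30 = 840.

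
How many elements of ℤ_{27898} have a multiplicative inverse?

12096

First factor: 27898 = 2 × 13 × 29 × 37.
φ(27898) = 27898 · (1 − 1/2) · (1 − 1/13) · (1 − 1/29) · (1 − 1/37)
       = 27898 · 12096/27898 = 12096.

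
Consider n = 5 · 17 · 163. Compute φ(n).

10368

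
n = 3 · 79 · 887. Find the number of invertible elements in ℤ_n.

φ(3) = 3 − 1 = 2.
φ(79) = 79 − 1 = 78.
φ(887) = 887 − 1 = 886.
Multiply: 2 · 78 · 886 = 138216.

138216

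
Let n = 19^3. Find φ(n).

6498

φ(6859) = 6859 · (1 − 1/19)
       = 6859 · 18/19 = 6498.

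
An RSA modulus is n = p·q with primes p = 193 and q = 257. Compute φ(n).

49152

φ(n) = (p − 1)(q − 1) = (193−1)(257−1) = 192·256 = 49152.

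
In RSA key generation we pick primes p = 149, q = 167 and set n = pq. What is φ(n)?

24568

φ(149) = 149 − 1 = 148.
φ(167) = 167 − 1 = 166.
φ(24883) = 148 × 166 = 24568.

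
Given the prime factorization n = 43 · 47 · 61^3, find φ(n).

φ(43) = 43 − 1 = 42.
φ(47) = 47 − 1 = 46.
φ(61^3) = 61^2·(61−1) = 3721·60 = 223260.
Multiply: 42 · 46 · 223260 = 431338320.

431338320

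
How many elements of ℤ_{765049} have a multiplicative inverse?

665280

Prime factorization: 765049 = 23 · 29 · 31 · 37.
φ(765049) = 765049 · (1 − 1/23) · (1 − 1/29) · (1 − 1/31) · (1 − 1/37)
       = 765049 · 665280/765049 = 665280.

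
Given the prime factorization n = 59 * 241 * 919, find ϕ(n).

12778560

φ(59) = 59 − 1 = 58.
φ(241) = 241 − 1 = 240.
φ(919) = 919 − 1 = 918.
Multiply: 58 · 240 · 918 = 12778560.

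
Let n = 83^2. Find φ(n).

6806

φ(6889) = 6889 · (1 − 1/83)
       = 6889 · 82/83 = 6806.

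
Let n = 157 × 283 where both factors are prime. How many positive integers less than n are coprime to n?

43992

φ(pq) = (p−1)(q−1) = 156 · 282 = 43992.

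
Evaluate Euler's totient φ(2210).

Prime factorization: 2210 = 2 × 5 × 13 × 17.
φ(2) = 2 − 1 = 1.
φ(5) = 5 − 1 = 4.
φ(13) = 13 − 1 = 12.
φ(17) = 17 − 1 = 16.
Multiply: 1 · 4 · 12 · 16 = 768.

768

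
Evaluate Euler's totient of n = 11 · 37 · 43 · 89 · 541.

φ(11) = 11 − 1 = 10.
φ(37) = 37 − 1 = 36.
φ(43) = 43 − 1 = 42.
φ(89) = 89 − 1 = 88.
φ(541) = 541 − 1 = 540.
Multiply: 10 · 36 · 42 · 88 · 540 = 718502400.

718502400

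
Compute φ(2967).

First factor: 2967 = 3 · 23 · 43.
φ(3) = 3 − 1 = 2.
φ(23) = 23 − 1 = 22.
φ(43) = 43 − 1 = 42.
Multiply: 2 · 22 · 42 = 1848.

1848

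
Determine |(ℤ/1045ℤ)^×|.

720

1045 = 5 · 11 · 19.
φ(5) = 5 − 1 = 4.
φ(11) = 11 − 1 = 10.
φ(19) = 19 − 1 = 18.
Since φ is multiplicative, φ(1045) = 4 · 10 · 18 = 720.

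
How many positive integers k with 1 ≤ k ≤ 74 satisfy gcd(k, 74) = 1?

36

Factor 74: 74 = 2 × 37.
φ(74) = 74 · (1 − 1/2) · (1 − 1/37)
       = 74 · 36/74 = 36.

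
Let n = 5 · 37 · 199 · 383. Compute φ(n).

10891584

φ(5) = 5 − 1 = 4.
φ(37) = 37 − 1 = 36.
φ(199) = 199 − 1 = 198.
φ(383) = 383 − 1 = 382.
Since φ is multiplicative, φ(14100145) = 4 · 36 · 198 · 382 = 10891584.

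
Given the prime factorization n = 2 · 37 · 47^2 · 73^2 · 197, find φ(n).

φ(2) = 2 − 1 = 1.
φ(37) = 37 − 1 = 36.
φ(47^2) = 47^1·(47−1) = 47·46 = 2162.
φ(73^2) = 73^2 − 73^1 = 5329 − 73 = 5256.
φ(197) = 197 − 1 = 196.
φ(171608731858) = 1 × 36 × 2162 × 5256 × 196 = 80180658432.

80180658432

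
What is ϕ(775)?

600

Prime factorization: 775 = 5^2 · 31.
φ(775) = 775 · (1 − 1/5) · (1 − 1/31)
       = 775 · 120/155 = 600.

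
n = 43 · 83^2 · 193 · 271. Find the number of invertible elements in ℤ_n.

φ(43) = 43 − 1 = 42.
φ(83^2) = 83^2 − 83^1 = 6889 − 83 = 6806.
φ(193) = 193 − 1 = 192.
φ(271) = 271 − 1 = 270.
Since φ is multiplicative, φ(15493560781) = 42 · 6806 · 192 · 270 = 14818567680.

14818567680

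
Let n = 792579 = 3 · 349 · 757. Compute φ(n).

526176

φ(792579) = 792579 · (1 − 1/3) · (1 − 1/349) · (1 − 1/757)
       = 792579 · 526176/792579 = 526176.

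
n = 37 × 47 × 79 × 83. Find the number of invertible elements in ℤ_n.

φ(37) = 37 − 1 = 36.
φ(47) = 47 − 1 = 46.
φ(79) = 79 − 1 = 78.
φ(83) = 83 − 1 = 82.
Multiply: 36 · 46 · 78 · 82 = 10591776.

10591776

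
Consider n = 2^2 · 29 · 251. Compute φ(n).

φ(2^2) = 2^1·(2−1) = 2·1 = 2.
φ(29) = 29 − 1 = 28.
φ(251) = 251 − 1 = 250.
Since φ is multiplicative, φ(29116) = 2 · 28 · 250 = 14000.

14000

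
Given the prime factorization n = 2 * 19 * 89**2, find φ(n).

140976

φ(2) = 2 − 1 = 1.
φ(19) = 19 − 1 = 18.
φ(89^2) = 89^2 − 89^1 = 7921 − 89 = 7832.
φ(300998) = 1 × 18 × 7832 = 140976.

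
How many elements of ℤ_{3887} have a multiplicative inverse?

3432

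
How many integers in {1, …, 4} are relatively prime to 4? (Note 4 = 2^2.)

2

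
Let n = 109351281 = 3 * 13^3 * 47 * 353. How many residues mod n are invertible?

65674752

φ(109351281) = 109351281 · (1 − 1/3) · (1 − 1/13) · (1 − 1/47) · (1 − 1/353)
       = 109351281 · 388608/647049 = 65674752.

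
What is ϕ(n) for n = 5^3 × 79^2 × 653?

φ(509421625) = 509421625 · (1 − 1/5) · (1 − 1/79) · (1 − 1/653)
       = 509421625 · 203424/257935 = 401762400.

401762400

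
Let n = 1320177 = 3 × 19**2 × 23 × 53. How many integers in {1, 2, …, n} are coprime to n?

φ(1320177) = 1320177 · (1 − 1/3) · (1 − 1/19) · (1 − 1/23) · (1 − 1/53)
       = 1320177 · 41184/69483 = 782496.

782496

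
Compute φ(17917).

First factor: 17917 = 19 · 23 · 41.
φ(19) = 19 − 1 = 18.
φ(23) = 23 − 1 = 22.
φ(41) = 41 − 1 = 40.
Multiply: 18 · 22 · 40 = 15840.

15840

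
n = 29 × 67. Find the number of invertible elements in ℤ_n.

1848

φ(29) = 29 − 1 = 28.
φ(67) = 67 − 1 = 66.
φ(1943) = 28 × 66 = 1848.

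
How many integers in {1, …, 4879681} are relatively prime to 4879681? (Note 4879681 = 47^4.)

φ(47^4) = 47^4 − 47^3 = 4879681 − 103823 = 4775858.

4775858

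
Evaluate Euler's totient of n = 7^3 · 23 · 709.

φ(5593301) = 5593301 · (1 − 1/7) · (1 − 1/23) · (1 − 1/709)
       = 5593301 · 93456/114149 = 4579344.

4579344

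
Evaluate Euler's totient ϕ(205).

205 = 5 * 41.
φ(5) = 5 − 1 = 4.
φ(41) = 41 − 1 = 40.
Multiply: 4 · 40 = 160.

160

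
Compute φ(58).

28

Factor 58: 58 = 2 × 29.
φ(58) = 58 · (1 − 1/2) · (1 − 1/29)
       = 58 · 28/58 = 28.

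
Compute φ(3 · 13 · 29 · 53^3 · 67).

6478407936

φ(11281452429) = 11281452429 · (1 − 1/3) · (1 − 1/13) · (1 − 1/29) · (1 − 1/53) · (1 − 1/67)
       = 11281452429 · 2306304/4016181 = 6478407936.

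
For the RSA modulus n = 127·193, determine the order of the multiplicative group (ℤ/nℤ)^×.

24192

φ(24511) = 24511 · (1 − 1/127) · (1 − 1/193)
       = 24511 · 24192/24511 = 24192.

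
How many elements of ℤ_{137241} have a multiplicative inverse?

76032

Prime factorization: 137241 = 3^3 · 13 · 17 · 23.
φ(3^3) = 3^3 − 3^2 = 27 − 9 = 18.
φ(13) = 13 − 1 = 12.
φ(17) = 17 − 1 = 16.
φ(23) = 23 − 1 = 22.
Since φ is multiplicative, φ(137241) = 18 · 12 · 16 · 22 = 76032.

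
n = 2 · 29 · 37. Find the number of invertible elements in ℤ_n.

1008

φ(2) = 2 − 1 = 1.
φ(29) = 29 − 1 = 28.
φ(37) = 37 − 1 = 36.
Since φ is multiplicative, φ(2146) = 1 · 28 · 36 = 1008.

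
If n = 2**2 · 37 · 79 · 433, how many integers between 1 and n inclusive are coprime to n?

φ(2^2) = 2^1·(2−1) = 2·1 = 2.
φ(37) = 37 − 1 = 36.
φ(79) = 79 − 1 = 78.
φ(433) = 433 − 1 = 432.
φ(5062636) = 2 × 36 × 78 × 432 = 2426112.

2426112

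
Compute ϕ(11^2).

φ(121) = 121 · (1 − 1/11)
       = 121 · 10/11 = 110.

110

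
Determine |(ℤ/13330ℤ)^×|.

Factor 13330: 13330 = 2 * 5 * 31 * 43.
φ(2) = 2 − 1 = 1.
φ(5) = 5 − 1 = 4.
φ(31) = 31 − 1 = 30.
φ(43) = 43 − 1 = 42.
Since φ is multiplicative, φ(13330) = 1 · 4 · 30 · 42 = 5040.

5040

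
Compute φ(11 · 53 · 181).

93600

φ(105523) = 105523 · (1 − 1/11) · (1 − 1/53) · (1 − 1/181)
       = 105523 · 93600/105523 = 93600.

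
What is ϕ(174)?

56

Factor 174: 174 = 2 · 3 · 29.
φ(2) = 2 − 1 = 1.
φ(3) = 3 − 1 = 2.
φ(29) = 29 − 1 = 28.
Multiply: 1 · 2 · 28 = 56.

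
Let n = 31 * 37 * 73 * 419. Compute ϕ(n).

φ(35083289) = 35083289 · (1 − 1/31) · (1 − 1/37) · (1 − 1/73) · (1 − 1/419)
       = 35083289 · 32503680/35083289 = 32503680.

32503680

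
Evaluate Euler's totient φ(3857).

3024

3857 = 7 · 19 · 29.
φ(3857) = 3857 · (1 − 1/7) · (1 − 1/19) · (1 − 1/29)
       = 3857 · 3024/3857 = 3024.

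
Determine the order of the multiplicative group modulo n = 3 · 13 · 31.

φ(3) = 3 − 1 = 2.
φ(13) = 13 − 1 = 12.
φ(31) = 31 − 1 = 30.
Since φ is multiplicative, φ(1209) = 2 · 12 · 30 = 720.

720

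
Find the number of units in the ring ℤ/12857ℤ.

12857 = 13 · 23 · 43.
φ(13) = 13 − 1 = 12.
φ(23) = 23 − 1 = 22.
φ(43) = 43 − 1 = 42.
Multiply: 12 · 22 · 42 = 11088.

11088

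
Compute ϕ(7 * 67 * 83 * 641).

20782080

φ(24952207) = 24952207 · (1 − 1/7) · (1 − 1/67) · (1 − 1/83) · (1 − 1/641)
       = 24952207 · 20782080/24952207 = 20782080.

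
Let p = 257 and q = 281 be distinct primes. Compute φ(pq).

71680

φ(72217) = 72217 · (1 − 1/257) · (1 − 1/281)
       = 72217 · 71680/72217 = 71680.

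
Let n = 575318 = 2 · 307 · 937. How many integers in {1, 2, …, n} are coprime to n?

286416

φ(2) = 2 − 1 = 1.
φ(307) = 307 − 1 = 306.
φ(937) = 937 − 1 = 936.
φ(575318) = 1 × 306 × 936 = 286416.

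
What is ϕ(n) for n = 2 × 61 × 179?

φ(21838) = 21838 · (1 − 1/2) · (1 − 1/61) · (1 − 1/179)
       = 21838 · 10680/21838 = 10680.

10680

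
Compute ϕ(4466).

1680

Factor 4466: 4466 = 2 × 7 × 11 × 29.
φ(2) = 2 − 1 = 1.
φ(7) = 7 − 1 = 6.
φ(11) = 11 − 1 = 10.
φ(29) = 29 − 1 = 28.
φ(4466) = 1 × 6 × 10 × 28 = 1680.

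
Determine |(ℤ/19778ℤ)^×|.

First factor: 19778 = 2 · 11 · 29 · 31.
φ(19778) = 19778 · (1 − 1/2) · (1 − 1/11) · (1 − 1/29) · (1 − 1/31)
       = 19778 · 8400/19778 = 8400.

8400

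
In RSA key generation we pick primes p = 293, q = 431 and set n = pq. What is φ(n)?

125560

φ(pq) = (p−1)(q−1) = 292 · 430 = 125560.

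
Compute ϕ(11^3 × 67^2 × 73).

385244640

φ(436164707) = 436164707 · (1 − 1/11) · (1 − 1/67) · (1 − 1/73)
       = 436164707 · 47520/53801 = 385244640.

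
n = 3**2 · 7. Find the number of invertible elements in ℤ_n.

36

φ(3^2) = 3^2 − 3^1 = 9 − 3 = 6.
φ(7) = 7 − 1 = 6.
Multiply: 6 · 6 = 36.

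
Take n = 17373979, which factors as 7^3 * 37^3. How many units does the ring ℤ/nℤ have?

14489496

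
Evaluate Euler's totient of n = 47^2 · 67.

142692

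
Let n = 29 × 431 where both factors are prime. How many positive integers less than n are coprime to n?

12040

φ(12499) = 12499 · (1 − 1/29) · (1 − 1/431)
       = 12499 · 12040/12499 = 12040.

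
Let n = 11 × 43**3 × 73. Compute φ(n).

55913760

φ(63844121) = 63844121 · (1 − 1/11) · (1 − 1/43) · (1 − 1/73)
       = 63844121 · 30240/34529 = 55913760.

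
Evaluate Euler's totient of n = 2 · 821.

φ(2) = 2 − 1 = 1.
φ(821) = 821 − 1 = 820.
Multiply: 1 · 820 = 820.

820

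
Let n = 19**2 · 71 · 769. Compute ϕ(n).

18385920

φ(19710239) = 19710239 · (1 − 1/19) · (1 − 1/71) · (1 − 1/769)
       = 19710239 · 967680/1037381 = 18385920.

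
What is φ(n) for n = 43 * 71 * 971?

2851800

φ(2964463) = 2964463 · (1 − 1/43) · (1 − 1/71) · (1 − 1/971)
       = 2964463 · 2851800/2964463 = 2851800.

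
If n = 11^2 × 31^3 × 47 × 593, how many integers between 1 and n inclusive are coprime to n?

86360841600

φ(100466900281) = 100466900281 · (1 − 1/11) · (1 − 1/31) · (1 − 1/47) · (1 − 1/593)
       = 100466900281 · 8169600/9504011 = 86360841600.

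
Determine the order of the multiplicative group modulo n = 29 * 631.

φ(29) = 29 − 1 = 28.
φ(631) = 631 − 1 = 630.
Since φ is multiplicative, φ(18299) = 28 · 630 = 17640.

17640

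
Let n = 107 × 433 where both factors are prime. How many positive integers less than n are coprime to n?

φ(pq) = (p−1)(q−1) = 106 · 432 = 45792.

45792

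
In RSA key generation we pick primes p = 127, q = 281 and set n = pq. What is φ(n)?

φ(127) = 127 − 1 = 126.
φ(281) = 281 − 1 = 280.
Multiply: 126 · 280 = 35280.

35280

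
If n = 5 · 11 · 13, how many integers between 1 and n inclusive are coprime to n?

480

φ(5) = 5 − 1 = 4.
φ(11) = 11 − 1 = 10.
φ(13) = 13 − 1 = 12.
Since φ is multiplicative, φ(715) = 4 · 10 · 12 = 480.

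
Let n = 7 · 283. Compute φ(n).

φ(7) = 7 − 1 = 6.
φ(283) = 283 − 1 = 282.
Since φ is multiplicative, φ(1981) = 6 · 282 = 1692.

1692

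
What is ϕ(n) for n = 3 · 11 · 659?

φ(3) = 3 − 1 = 2.
φ(11) = 11 − 1 = 10.
φ(659) = 659 − 1 = 658.
Since φ is multiplicative, φ(21747) = 2 · 10 · 658 = 13160.

13160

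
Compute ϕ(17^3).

4624

φ(4913) = 4913 · (1 − 1/17)
       = 4913 · 16/17 = 4624.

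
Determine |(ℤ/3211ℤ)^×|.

2808

3211 = 13**2 · 19.
φ(3211) = 3211 · (1 − 1/13) · (1 − 1/19)
       = 3211 · 216/247 = 2808.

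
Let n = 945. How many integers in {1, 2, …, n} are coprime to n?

945 = 3**3 · 5 · 7.
φ(945) = 945 · (1 − 1/3) · (1 − 1/5) · (1 − 1/7)
       = 945 · 48/105 = 432.

432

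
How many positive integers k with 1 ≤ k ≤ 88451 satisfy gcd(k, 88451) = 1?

73920

First factor: 88451 = 11^2 · 17 · 43.
φ(88451) = 88451 · (1 − 1/11) · (1 − 1/17) · (1 − 1/43)
       = 88451 · 6720/8041 = 73920.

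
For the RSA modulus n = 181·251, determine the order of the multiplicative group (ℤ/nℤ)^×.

φ(181) = 181 − 1 = 180.
φ(251) = 251 − 1 = 250.
Multiply: 180 · 250 = 45000.

45000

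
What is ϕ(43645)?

Factor 43645: 43645 = 5 * 7 * 29 * 43.
φ(43645) = 43645 · (1 − 1/5) · (1 − 1/7) · (1 − 1/29) · (1 − 1/43)
       = 43645 · 28224/43645 = 28224.

28224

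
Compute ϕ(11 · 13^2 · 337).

524160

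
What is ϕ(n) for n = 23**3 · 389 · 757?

3413751264

φ(23^3) = 23^3 − 23^2 = 12167 − 529 = 11638.
φ(389) = 389 − 1 = 388.
φ(757) = 757 − 1 = 756.
φ(3582852991) = 11638 × 388 × 756 = 3413751264.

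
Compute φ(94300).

Prime factorization: 94300 = 2^2 · 5^2 · 23 · 41.
φ(2^2) = 2^1·(2−1) = 2·1 = 2.
φ(5^2) = 5^2 − 5^1 = 25 − 5 = 20.
φ(23) = 23 − 1 = 22.
φ(41) = 41 − 1 = 40.
Multiply: 2 · 20 · 22 · 40 = 35200.

35200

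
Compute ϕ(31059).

16128

Prime factorization: 31059 = 3**2 × 7 × 17 × 29.
φ(3^2) = 3^2 − 3^1 = 9 − 3 = 6.
φ(7) = 7 − 1 = 6.
φ(17) = 17 − 1 = 16.
φ(29) = 29 − 1 = 28.
Since φ is multiplicative, φ(31059) = 6 · 6 · 16 · 28 = 16128.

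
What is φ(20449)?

20449 = 11^2 * 13^2.
φ(20449) = 20449 · (1 − 1/11) · (1 − 1/13)
       = 20449 · 120/143 = 17160.

17160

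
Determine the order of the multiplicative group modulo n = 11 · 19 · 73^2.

φ(11) = 11 − 1 = 10.
φ(19) = 19 − 1 = 18.
φ(73^2) = 73^2 − 73^1 = 5329 − 73 = 5256.
Since φ is multiplicative, φ(1113761) = 10 · 18 · 5256 = 946080.

946080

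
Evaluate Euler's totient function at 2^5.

16

φ(32) = 32 · (1 − 1/2)
       = 32 · 1/2 = 16.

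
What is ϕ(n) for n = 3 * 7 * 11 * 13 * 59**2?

φ(3) = 3 − 1 = 2.
φ(7) = 7 − 1 = 6.
φ(11) = 11 − 1 = 10.
φ(13) = 13 − 1 = 12.
φ(59^2) = 59^2 − 59^1 = 3481 − 59 = 3422.
Since φ is multiplicative, φ(10453443) = 2 · 6 · 10 · 12 · 3422 = 4927680.

4927680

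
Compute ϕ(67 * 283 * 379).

7035336

φ(67) = 67 − 1 = 66.
φ(283) = 283 − 1 = 282.
φ(379) = 379 − 1 = 378.
Multiply: 66 · 282 · 378 = 7035336.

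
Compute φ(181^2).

32580

φ(181^2) = 181^2 − 181^1 = 32761 − 181 = 32580.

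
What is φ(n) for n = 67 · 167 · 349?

3812688

φ(67) = 67 − 1 = 66.
φ(167) = 167 − 1 = 166.
φ(349) = 349 − 1 = 348.
Multiply: 66 · 166 · 348 = 3812688.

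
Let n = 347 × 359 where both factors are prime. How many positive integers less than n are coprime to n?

φ(347) = 347 − 1 = 346.
φ(359) = 359 − 1 = 358.
Multiply: 346 · 358 = 123868.

123868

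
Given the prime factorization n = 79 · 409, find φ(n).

φ(79) = 79 − 1 = 78.
φ(409) = 409 − 1 = 408.
Multiply: 78 · 408 = 31824.

31824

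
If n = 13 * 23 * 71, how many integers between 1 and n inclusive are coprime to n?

18480

φ(21229) = 21229 · (1 − 1/13) · (1 − 1/23) · (1 − 1/71)
       = 21229 · 18480/21229 = 18480.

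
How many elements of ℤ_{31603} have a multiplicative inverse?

Factor 31603: 31603 = 11 * 13^2 * 17.
φ(11) = 11 − 1 = 10.
φ(13^2) = 13^1·(13−1) = 13·12 = 156.
φ(17) = 17 − 1 = 16.
Multiply: 10 · 156 · 16 = 24960.

24960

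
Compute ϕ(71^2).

4970

φ(5041) = 5041 · (1 − 1/71)
       = 5041 · 70/71 = 4970.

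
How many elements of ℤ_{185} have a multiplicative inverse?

Prime factorization: 185 = 5 · 37.
φ(5) = 5 − 1 = 4.
φ(37) = 37 − 1 = 36.
Multiply: 4 · 36 = 144.

144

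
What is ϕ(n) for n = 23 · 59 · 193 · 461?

φ(23) = 23 − 1 = 22.
φ(59) = 59 − 1 = 58.
φ(193) = 193 − 1 = 192.
φ(461) = 461 − 1 = 460.
φ(120736361) = 22 × 58 × 192 × 460 = 112696320.

112696320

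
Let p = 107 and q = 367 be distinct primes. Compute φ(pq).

38796

φ(107) = 107 − 1 = 106.
φ(367) = 367 − 1 = 366.
Multiply: 106 · 366 = 38796.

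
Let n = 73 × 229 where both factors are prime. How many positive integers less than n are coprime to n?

16416

For distinct primes, φ(pq) = (p−1)(q−1) = 72 × 228 = 16416.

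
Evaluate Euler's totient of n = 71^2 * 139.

685860

φ(700699) = 700699 · (1 − 1/71) · (1 − 1/139)
       = 700699 · 9660/9869 = 685860.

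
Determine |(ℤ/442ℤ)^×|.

192

First factor: 442 = 2 * 13 * 17.
φ(2) = 2 − 1 = 1.
φ(13) = 13 − 1 = 12.
φ(17) = 17 − 1 = 16.
Multiply: 1 · 12 · 16 = 192.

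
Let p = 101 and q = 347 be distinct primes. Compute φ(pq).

34600

For distinct primes, φ(pq) = (p−1)(q−1) = 100 × 346 = 34600.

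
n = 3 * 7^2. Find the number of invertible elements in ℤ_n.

φ(3) = 3 − 1 = 2.
φ(7^2) = 7^2 − 7^1 = 49 − 7 = 42.
Since φ is multiplicative, φ(147) = 2 · 42 = 84.

84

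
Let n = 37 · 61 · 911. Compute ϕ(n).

1965600

φ(37) = 37 − 1 = 36.
φ(61) = 61 − 1 = 60.
φ(911) = 911 − 1 = 910.
Multiply: 36 · 60 · 910 = 1965600.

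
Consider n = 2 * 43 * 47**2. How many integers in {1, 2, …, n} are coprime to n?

φ(189974) = 189974 · (1 − 1/2) · (1 − 1/43) · (1 − 1/47)
       = 189974 · 1932/4042 = 90804.

90804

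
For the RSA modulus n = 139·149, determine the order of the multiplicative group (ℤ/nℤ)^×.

20424

φ(20711) = 20711 · (1 − 1/139) · (1 − 1/149)
       = 20711 · 20424/20711 = 20424.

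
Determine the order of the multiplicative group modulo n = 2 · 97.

96

φ(2) = 2 − 1 = 1.
φ(97) = 97 − 1 = 96.
Since φ is multiplicative, φ(194) = 1 · 96 = 96.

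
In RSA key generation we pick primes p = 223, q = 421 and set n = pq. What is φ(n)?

93240

φ(pq) = (p−1)(q−1) = 222 · 420 = 93240.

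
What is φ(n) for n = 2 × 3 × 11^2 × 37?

φ(2) = 2 − 1 = 1.
φ(3) = 3 − 1 = 2.
φ(11^2) = 11^2 − 11^1 = 121 − 11 = 110.
φ(37) = 37 − 1 = 36.
φ(26862) = 1 × 2 × 110 × 36 = 7920.

7920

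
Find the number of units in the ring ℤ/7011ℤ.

4320

7011 = 3^2 · 19 · 41.
φ(7011) = 7011 · (1 − 1/3) · (1 − 1/19) · (1 − 1/41)
       = 7011 · 1440/2337 = 4320.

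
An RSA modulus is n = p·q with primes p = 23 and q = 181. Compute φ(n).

3960

φ(n) = (p − 1)(q − 1) = (23−1)(181−1) = 22·180 = 3960.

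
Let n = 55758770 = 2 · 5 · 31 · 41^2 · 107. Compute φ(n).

20860800

φ(2) = 2 − 1 = 1.
φ(5) = 5 − 1 = 4.
φ(31) = 31 − 1 = 30.
φ(41^2) = 41^2 − 41^1 = 1681 − 41 = 1640.
φ(107) = 107 − 1 = 106.
φ(55758770) = 1 × 4 × 30 × 1640 × 106 = 20860800.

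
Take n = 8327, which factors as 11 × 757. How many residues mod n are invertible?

φ(11) = 11 − 1 = 10.
φ(757) = 757 − 1 = 756.
φ(8327) = 10 × 756 = 7560.

7560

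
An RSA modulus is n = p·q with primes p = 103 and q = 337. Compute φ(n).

34272

For distinct primes, φ(pq) = (p−1)(q−1) = 102 × 336 = 34272.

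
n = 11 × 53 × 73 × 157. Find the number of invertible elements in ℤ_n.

5840640

φ(11) = 11 − 1 = 10.
φ(53) = 53 − 1 = 52.
φ(73) = 73 − 1 = 72.
φ(157) = 157 − 1 = 156.
Multiply: 10 · 52 · 72 · 156 = 5840640.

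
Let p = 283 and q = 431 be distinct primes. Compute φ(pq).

121260

φ(n) = (p − 1)(q − 1) = (283−1)(431−1) = 282·430 = 121260.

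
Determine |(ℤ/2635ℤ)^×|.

2635 = 5 · 17 · 31.
φ(2635) = 2635 · (1 − 1/5) · (1 − 1/17) · (1 − 1/31)
       = 2635 · 1920/2635 = 1920.

1920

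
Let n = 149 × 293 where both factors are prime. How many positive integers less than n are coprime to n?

43216

φ(pq) = (p−1)(q−1) = 148 · 292 = 43216.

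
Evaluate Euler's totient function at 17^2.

φ(289) = 289 · (1 − 1/17)
       = 289 · 16/17 = 272.

272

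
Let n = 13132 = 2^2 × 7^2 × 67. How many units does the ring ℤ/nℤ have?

φ(2^2) = 2^2 − 2^1 = 4 − 2 = 2.
φ(7^2) = 7^2 − 7^1 = 49 − 7 = 42.
φ(67) = 67 − 1 = 66.
Since φ is multiplicative, φ(13132) = 2 · 42 · 66 = 5544.

5544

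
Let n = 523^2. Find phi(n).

φ(273529) = 273529 · (1 − 1/523)
       = 273529 · 522/523 = 273006.

273006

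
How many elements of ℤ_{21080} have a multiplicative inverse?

Prime factorization: 21080 = 2**3 × 5 × 17 × 31.
φ(21080) = 21080 · (1 − 1/2) · (1 − 1/5) · (1 − 1/17) · (1 − 1/31)
       = 21080 · 1920/5270 = 7680.

7680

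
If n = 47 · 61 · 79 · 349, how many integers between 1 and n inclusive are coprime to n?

74917440

φ(79046057) = 79046057 · (1 − 1/47) · (1 − 1/61) · (1 − 1/79) · (1 − 1/349)
       = 79046057 · 74917440/79046057 = 74917440.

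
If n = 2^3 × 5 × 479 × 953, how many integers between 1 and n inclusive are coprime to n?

7280896

φ(2^3) = 2^2·(2−1) = 4·1 = 4.
φ(5) = 5 − 1 = 4.
φ(479) = 479 − 1 = 478.
φ(953) = 953 − 1 = 952.
φ(18259480) = 4 × 4 × 478 × 952 = 7280896.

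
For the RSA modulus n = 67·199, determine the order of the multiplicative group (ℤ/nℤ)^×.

13068

For distinct primes, φ(pq) = (p−1)(q−1) = 66 × 198 = 13068.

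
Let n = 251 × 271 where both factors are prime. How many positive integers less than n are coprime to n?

φ(251) = 251 − 1 = 250.
φ(271) = 271 − 1 = 270.
Since φ is multiplicative, φ(68021) = 250 · 270 = 67500.

67500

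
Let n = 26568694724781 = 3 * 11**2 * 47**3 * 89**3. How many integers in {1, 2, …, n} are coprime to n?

15582563803840

φ(3) = 3 − 1 = 2.
φ(11^2) = 11^1·(11−1) = 11·10 = 110.
φ(47^3) = 47^2·(47−1) = 2209·46 = 101614.
φ(89^3) = 89^3 − 89^2 = 704969 − 7921 = 697048.
φ(26568694724781) = 2 × 110 × 101614 × 697048 = 15582563803840.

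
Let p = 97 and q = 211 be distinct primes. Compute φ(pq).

20160

φ(97) = 97 − 1 = 96.
φ(211) = 211 − 1 = 210.
φ(20467) = 96 × 210 = 20160.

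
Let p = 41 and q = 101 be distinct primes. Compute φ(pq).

φ(n) = (p − 1)(q − 1) = (41−1)(101−1) = 40·100 = 4000.

4000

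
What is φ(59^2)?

3422

φ(3481) = 3481 · (1 − 1/59)
       = 3481 · 58/59 = 3422.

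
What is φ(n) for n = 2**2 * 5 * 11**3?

9680

φ(26620) = 26620 · (1 − 1/2) · (1 − 1/5) · (1 − 1/11)
       = 26620 · 40/110 = 9680.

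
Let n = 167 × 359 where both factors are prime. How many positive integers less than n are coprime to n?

59428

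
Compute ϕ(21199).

18816

First factor: 21199 = 17 · 29 · 43.
φ(21199) = 21199 · (1 − 1/17) · (1 − 1/29) · (1 − 1/43)
       = 21199 · 18816/21199 = 18816.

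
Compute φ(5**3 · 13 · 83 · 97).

9446400

φ(5^3) = 5^2·(5−1) = 25·4 = 100.
φ(13) = 13 − 1 = 12.
φ(83) = 83 − 1 = 82.
φ(97) = 97 − 1 = 96.
φ(13082875) = 100 × 12 × 82 × 96 = 9446400.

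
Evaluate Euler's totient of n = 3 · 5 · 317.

2528

φ(4755) = 4755 · (1 − 1/3) · (1 − 1/5) · (1 − 1/317)
       = 4755 · 2528/4755 = 2528.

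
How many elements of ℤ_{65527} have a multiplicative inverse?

First factor: 65527 = 7 × 11 × 23 × 37.
φ(7) = 7 − 1 = 6.
φ(11) = 11 − 1 = 10.
φ(23) = 23 − 1 = 22.
φ(37) = 37 − 1 = 36.
Since φ is multiplicative, φ(65527) = 6 · 10 · 22 · 36 = 47520.

47520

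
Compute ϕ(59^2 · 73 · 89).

21681792

φ(22616057) = 22616057 · (1 − 1/59) · (1 − 1/73) · (1 − 1/89)
       = 22616057 · 367488/383323 = 21681792.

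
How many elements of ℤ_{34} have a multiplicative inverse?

16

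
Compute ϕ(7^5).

14406

φ(16807) = 16807 · (1 − 1/7)
       = 16807 · 6/7 = 14406.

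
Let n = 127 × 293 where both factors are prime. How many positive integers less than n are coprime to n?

36792

For distinct primes, φ(pq) = (p−1)(q−1) = 126 × 292 = 36792.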